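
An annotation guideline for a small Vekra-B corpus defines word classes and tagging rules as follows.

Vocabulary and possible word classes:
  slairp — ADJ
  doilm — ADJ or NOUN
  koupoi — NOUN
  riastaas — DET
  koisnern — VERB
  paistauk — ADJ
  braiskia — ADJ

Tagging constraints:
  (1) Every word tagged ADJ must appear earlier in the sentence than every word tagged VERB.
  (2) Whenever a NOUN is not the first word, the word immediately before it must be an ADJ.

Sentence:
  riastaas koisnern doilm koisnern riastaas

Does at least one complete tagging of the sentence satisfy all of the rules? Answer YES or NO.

NO

Candidates per position — 1:riastaas {DET}; 2:koisnern {VERB}; 3:doilm {ADJ,NOUN}; 4:koisnern {VERB}; 5:riastaas {DET}.
Every candidate sequence violates at least one rule; no consistent tagging exists.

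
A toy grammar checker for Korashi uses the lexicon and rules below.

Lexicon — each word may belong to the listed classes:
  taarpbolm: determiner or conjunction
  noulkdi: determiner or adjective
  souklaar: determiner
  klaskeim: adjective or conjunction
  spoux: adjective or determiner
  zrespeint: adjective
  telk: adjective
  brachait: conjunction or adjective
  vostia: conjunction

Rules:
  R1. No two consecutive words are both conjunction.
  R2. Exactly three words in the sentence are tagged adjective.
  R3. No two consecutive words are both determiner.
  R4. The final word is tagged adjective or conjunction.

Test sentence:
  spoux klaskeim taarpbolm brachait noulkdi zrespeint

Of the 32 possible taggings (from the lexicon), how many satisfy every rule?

Candidates per position — 1:spoux {adjective,determiner}; 2:klaskeim {adjective,conjunction}; 3:taarpbolm {determiner,conjunction}; 4:brachait {conjunction,adjective}; 5:noulkdi {determiner,adjective}; 6:zrespeint {adjective}.
There are 32 candidate sequences in total.
Checking each against the rules leaves 7 sequences.
Count = 7.

7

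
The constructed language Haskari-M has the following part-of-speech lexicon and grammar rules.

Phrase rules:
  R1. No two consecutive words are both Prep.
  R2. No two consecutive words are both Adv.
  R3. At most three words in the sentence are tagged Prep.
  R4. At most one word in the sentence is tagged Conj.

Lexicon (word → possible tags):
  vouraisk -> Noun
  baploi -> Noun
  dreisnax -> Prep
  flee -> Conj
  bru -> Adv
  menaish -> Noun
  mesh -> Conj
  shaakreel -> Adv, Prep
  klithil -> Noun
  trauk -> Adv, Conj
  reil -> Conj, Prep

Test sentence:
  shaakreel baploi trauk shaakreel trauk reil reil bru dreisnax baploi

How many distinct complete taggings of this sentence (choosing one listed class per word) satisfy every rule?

2

Candidates per position — 1:shaakreel {Adv,Prep}; 2:baploi {Noun}; 3:trauk {Adv,Conj}; 4:shaakreel {Adv,Prep}; 5:trauk {Adv,Conj}; 6:reil {Conj,Prep}; 7:reil {Conj,Prep}; 8:bru {Adv}; 9:dreisnax {Prep}; 10:baploi {Noun}.
There are 64 candidate sequences in total.
The sequences that satisfy every rule: Adv Noun Adv Prep Adv Conj Prep Adv Prep Noun; Adv Noun Adv Prep Adv Prep Conj Adv Prep Noun.
Count = 2.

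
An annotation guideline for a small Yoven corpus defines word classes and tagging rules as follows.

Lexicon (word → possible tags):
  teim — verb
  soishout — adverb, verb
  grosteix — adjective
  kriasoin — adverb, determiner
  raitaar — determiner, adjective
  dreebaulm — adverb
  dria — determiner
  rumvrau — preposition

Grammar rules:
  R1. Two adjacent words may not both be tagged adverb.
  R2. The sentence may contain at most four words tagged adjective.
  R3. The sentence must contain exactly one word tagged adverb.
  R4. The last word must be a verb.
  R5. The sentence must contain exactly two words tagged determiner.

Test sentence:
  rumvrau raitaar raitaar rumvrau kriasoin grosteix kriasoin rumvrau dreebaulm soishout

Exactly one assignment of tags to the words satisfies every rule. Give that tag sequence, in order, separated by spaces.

Candidates per position — 1:rumvrau {preposition}; 2:raitaar {determiner,adjective}; 3:raitaar {determiner,adjective}; 4:rumvrau {preposition}; 5:kriasoin {adverb,determiner}; 6:grosteix {adjective}; 7:kriasoin {adverb,determiner}; 8:rumvrau {preposition}; 9:dreebaulm {adverb}; 10:soishout {adverb,verb}.
Position 5: tagging it adverb would leave rule 3 unsatisfiable, so it must be determiner.
Position 7: tagging it adverb would leave rule 3 unsatisfiable, so it must be determiner.
Position 10: tagging it adverb would leave rule 1 unsatisfiable, so it must be verb.
Position 2: tagging it determiner would leave rule 5 unsatisfiable, so it must be adjective.
Position 3: tagging it determiner would leave rule 5 unsatisfiable, so it must be adjective.
The unique satisfying tagging is: preposition adjective adjective preposition determiner adjective determiner preposition adverb verb.
Checking: rule 1 satisfied; rule 2 satisfied; rule 3 satisfied; rule 4 satisfied; rule 5 satisfied.

preposition adjective adjective preposition determiner adjective determiner preposition adverb verb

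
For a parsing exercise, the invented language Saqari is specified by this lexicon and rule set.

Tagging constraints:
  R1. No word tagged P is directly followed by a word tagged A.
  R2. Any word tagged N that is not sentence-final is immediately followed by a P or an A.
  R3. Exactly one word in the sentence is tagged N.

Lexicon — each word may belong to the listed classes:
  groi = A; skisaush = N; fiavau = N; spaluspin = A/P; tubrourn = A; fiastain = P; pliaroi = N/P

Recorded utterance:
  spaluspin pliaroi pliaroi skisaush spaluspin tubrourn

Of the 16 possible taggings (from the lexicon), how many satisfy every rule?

Candidates per position — 1:spaluspin {A,P}; 2:pliaroi {N,P}; 3:pliaroi {N,P}; 4:skisaush {N}; 5:spaluspin {A,P}; 6:tubrourn {A}.
There are 16 candidate sequences in total.
The sequences that satisfy every rule: A P P N A A; P P P N A A.
Count = 2.

2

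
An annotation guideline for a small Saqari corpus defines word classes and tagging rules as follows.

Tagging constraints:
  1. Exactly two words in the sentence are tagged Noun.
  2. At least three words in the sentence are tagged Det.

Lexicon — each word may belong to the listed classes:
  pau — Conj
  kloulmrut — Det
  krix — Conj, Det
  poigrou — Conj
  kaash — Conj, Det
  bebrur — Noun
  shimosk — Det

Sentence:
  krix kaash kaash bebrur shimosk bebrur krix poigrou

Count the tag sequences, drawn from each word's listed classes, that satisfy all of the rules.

11

Candidates per position — 1:krix {Conj,Det}; 2:kaash {Conj,Det}; 3:kaash {Conj,Det}; 4:bebrur {Noun}; 5:shimosk {Det}; 6:bebrur {Noun}; 7:krix {Conj,Det}; 8:poigrou {Conj}.
There are 16 candidate sequences in total.
Checking each against the rules leaves 11 sequences.
Count = 11.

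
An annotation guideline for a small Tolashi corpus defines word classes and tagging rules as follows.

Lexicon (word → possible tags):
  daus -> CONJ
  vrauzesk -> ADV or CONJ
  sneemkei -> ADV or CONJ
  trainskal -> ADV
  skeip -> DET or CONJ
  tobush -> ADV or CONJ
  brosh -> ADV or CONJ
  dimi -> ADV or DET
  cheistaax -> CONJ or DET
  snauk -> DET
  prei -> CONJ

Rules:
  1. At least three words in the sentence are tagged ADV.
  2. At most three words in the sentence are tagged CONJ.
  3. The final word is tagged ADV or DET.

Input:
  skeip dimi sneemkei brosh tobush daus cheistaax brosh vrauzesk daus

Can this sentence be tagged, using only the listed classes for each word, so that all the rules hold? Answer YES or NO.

Candidates per position — 1:skeip {DET,CONJ}; 2:dimi {ADV,DET}; 3:sneemkei {ADV,CONJ}; 4:brosh {ADV,CONJ}; 5:tobush {ADV,CONJ}; 6:daus {CONJ}; 7:cheistaax {CONJ,DET}; 8:brosh {ADV,CONJ}; 9:vrauzesk {ADV,CONJ}; 10:daus {CONJ}.
Rule 3 cannot be satisfied by any choice of tags from the lexicon.
So there is no consistent tagging.

NO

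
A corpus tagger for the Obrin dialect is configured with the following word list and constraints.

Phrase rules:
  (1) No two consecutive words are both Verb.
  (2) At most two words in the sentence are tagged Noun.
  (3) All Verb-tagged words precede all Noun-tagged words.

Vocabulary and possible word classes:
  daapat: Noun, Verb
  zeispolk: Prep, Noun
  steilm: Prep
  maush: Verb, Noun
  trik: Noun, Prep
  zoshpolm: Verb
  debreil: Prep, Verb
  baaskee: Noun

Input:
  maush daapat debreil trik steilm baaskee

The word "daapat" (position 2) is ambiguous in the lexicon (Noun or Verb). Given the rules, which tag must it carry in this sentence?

Candidates per position — 1:maush {Verb,Noun}; 2:daapat {Noun,Verb}; 3:debreil {Prep,Verb}; 4:trik {Noun,Prep}; 5:steilm {Prep}; 6:baaskee {Noun}.
Position 2: the remaining choice is settled jointly with positions 1, 3, 4 — only Noun at position 2 is part of a tagging that satisfies every rule.
The unique satisfying tagging is: Verb Noun Prep Prep Prep Noun.
Checking: rule 1 ok; rule 2 ok; rule 3 ok.

Noun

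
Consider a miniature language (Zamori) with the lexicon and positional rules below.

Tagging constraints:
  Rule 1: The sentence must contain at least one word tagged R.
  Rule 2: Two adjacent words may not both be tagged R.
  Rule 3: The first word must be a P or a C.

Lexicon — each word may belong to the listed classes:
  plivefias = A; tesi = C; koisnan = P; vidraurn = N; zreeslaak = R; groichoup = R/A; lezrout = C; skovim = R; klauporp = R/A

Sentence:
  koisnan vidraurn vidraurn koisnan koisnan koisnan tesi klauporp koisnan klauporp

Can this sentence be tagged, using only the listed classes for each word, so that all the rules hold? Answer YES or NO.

Candidates per position — 1:koisnan {P}; 2:vidraurn {N}; 3:vidraurn {N}; 4:koisnan {P}; 5:koisnan {P}; 6:koisnan {P}; 7:tesi {C}; 8:klauporp {R,A}; 9:koisnan {P}; 10:klauporp {R,A}.
One satisfying assignment: P N N P P P C R P R.
Rule-by-rule: rule 1 ok; rule 2 ok; rule 3 ok.

YES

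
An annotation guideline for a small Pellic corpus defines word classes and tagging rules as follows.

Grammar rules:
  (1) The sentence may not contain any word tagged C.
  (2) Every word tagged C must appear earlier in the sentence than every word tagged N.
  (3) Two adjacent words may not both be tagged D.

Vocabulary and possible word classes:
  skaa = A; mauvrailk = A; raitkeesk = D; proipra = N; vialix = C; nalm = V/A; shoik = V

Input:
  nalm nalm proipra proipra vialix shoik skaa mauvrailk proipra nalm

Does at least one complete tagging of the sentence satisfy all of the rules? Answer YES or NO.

NO

Candidates per position — 1:nalm {V,A}; 2:nalm {V,A}; 3:proipra {N}; 4:proipra {N}; 5:vialix {C}; 6:shoik {V}; 7:skaa {A}; 8:mauvrailk {A}; 9:proipra {N}; 10:nalm {V,A}.
Rule 1 cannot be satisfied by any choice of tags from the lexicon.
So there is no consistent tagging.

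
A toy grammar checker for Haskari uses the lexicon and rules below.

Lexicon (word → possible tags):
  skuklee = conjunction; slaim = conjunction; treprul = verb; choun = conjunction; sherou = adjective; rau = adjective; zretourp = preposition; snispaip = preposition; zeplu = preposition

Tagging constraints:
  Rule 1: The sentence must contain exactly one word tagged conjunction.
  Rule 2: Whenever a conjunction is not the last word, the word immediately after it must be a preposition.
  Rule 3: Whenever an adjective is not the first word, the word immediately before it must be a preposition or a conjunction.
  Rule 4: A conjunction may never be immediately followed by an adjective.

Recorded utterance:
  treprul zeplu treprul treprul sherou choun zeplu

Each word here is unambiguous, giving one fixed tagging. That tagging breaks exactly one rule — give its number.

Fixed tagging: verb preposition verb verb adjective conjunction preposition.
Rule check: R1 ok, R2 ok, R3 fails, R4 ok.
Only rule 3 fails.

3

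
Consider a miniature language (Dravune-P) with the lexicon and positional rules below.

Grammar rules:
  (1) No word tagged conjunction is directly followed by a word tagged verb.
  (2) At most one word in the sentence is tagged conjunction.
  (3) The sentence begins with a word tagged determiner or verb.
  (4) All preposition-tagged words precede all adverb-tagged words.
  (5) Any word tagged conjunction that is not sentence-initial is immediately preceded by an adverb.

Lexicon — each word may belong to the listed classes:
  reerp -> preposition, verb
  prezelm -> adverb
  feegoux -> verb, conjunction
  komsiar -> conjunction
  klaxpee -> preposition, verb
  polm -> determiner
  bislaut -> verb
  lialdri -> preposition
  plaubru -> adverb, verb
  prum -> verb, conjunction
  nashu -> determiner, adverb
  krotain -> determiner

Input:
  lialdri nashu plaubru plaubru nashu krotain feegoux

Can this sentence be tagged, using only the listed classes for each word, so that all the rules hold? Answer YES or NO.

NO

Candidates per position — 1:lialdri {preposition}; 2:nashu {determiner,adverb}; 3:plaubru {adverb,verb}; 4:plaubru {adverb,verb}; 5:nashu {determiner,adverb}; 6:krotain {determiner}; 7:feegoux {verb,conjunction}.
Rule 3 cannot be satisfied by any choice of tags from the lexicon.
So there is no consistent tagging.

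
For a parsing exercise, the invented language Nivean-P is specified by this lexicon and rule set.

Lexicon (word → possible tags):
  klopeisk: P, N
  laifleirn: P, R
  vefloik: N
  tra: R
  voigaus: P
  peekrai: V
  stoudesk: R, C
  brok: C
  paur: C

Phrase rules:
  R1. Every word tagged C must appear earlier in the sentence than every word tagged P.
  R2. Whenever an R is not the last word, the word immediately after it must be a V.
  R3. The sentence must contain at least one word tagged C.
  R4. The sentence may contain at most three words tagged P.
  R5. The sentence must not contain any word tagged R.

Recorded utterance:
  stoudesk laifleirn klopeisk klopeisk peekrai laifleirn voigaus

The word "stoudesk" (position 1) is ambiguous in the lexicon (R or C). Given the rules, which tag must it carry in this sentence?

Candidates per position — 1:stoudesk {R,C}; 2:laifleirn {P,R}; 3:klopeisk {P,N}; 4:klopeisk {P,N}; 5:peekrai {V}; 6:laifleirn {P,R}; 7:voigaus {P}.
Word 1 cannot be R — rule 2 would then fail for every completion. It is C.
Word 2 cannot be R — rule 2 would then fail for every completion. It is P.
Word 6 cannot be R — rule 2 would then fail for every completion. It is P.
Word 3 cannot be P — rule 4 would then fail for every completion. It is N.
Word 4 cannot be P — rule 4 would then fail for every completion. It is N.
The unique satisfying tagging is: C P N N V P P.
Check: rule 1 ok; rule 2 ok; rule 3 ok; rule 4 ok; rule 5 ok.

C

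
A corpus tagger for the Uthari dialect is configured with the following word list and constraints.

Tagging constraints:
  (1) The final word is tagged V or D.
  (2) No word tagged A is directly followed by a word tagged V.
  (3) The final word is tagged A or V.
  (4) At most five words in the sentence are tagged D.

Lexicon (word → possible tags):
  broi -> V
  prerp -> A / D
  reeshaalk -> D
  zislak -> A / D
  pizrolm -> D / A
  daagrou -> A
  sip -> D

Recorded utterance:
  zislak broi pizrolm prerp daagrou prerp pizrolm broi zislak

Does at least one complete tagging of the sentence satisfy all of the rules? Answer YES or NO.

NO

Candidates per position — 1:zislak {A,D}; 2:broi {V}; 3:pizrolm {D,A}; 4:prerp {A,D}; 5:daagrou {A}; 6:prerp {A,D}; 7:pizrolm {D,A}; 8:broi {V}; 9:zislak {A,D}.
Every candidate sequence violates at least one rule; no consistent tagging exists.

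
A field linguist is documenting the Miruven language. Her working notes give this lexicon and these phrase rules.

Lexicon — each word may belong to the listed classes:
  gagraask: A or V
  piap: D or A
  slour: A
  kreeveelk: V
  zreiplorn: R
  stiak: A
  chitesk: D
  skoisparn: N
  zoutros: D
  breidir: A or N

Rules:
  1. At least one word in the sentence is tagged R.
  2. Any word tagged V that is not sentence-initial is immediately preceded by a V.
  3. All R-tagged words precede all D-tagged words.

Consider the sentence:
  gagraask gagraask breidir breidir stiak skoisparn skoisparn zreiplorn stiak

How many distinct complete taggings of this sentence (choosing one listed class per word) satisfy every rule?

Candidates per position — 1:gagraask {A,V}; 2:gagraask {A,V}; 3:breidir {A,N}; 4:breidir {A,N}; 5:stiak {A}; 6:skoisparn {N}; 7:skoisparn {N}; 8:zreiplorn {R}; 9:stiak {A}.
There are 16 candidate sequences in total.
Checking each against the rules leaves 12 sequences.
Count = 12.

12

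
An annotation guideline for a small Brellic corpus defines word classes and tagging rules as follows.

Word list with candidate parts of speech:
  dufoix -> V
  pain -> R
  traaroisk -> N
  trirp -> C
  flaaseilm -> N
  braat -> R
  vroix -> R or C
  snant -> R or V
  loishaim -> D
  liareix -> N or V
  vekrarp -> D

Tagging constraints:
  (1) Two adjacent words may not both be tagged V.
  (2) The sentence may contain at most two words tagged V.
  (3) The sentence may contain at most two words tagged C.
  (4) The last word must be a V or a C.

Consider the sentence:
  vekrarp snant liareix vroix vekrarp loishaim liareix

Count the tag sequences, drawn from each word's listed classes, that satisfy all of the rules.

Candidates per position — 1:vekrarp {D}; 2:snant {R,V}; 3:liareix {N,V}; 4:vroix {R,C}; 5:vekrarp {D}; 6:loishaim {D}; 7:liareix {N,V}.
There are 16 candidate sequences in total.
Checking each against the rules leaves 6 sequences.
Count = 6.

6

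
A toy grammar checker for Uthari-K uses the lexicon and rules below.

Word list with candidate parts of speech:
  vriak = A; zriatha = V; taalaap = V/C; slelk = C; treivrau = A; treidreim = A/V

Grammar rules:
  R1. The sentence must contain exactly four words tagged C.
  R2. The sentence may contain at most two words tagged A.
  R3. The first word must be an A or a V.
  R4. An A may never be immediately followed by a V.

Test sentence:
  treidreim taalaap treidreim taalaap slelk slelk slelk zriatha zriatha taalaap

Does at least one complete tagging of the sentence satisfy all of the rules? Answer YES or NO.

Candidates per position — 1:treidreim {A,V}; 2:taalaap {V,C}; 3:treidreim {A,V}; 4:taalaap {V,C}; 5:slelk {C}; 6:slelk {C}; 7:slelk {C}; 8:zriatha {V}; 9:zriatha {V}; 10:taalaap {V,C}.
One satisfying assignment: V V A C C C C V V V.
Check: rule 1 ok; rule 2 ok; rule 3 ok; rule 4 ok.

YES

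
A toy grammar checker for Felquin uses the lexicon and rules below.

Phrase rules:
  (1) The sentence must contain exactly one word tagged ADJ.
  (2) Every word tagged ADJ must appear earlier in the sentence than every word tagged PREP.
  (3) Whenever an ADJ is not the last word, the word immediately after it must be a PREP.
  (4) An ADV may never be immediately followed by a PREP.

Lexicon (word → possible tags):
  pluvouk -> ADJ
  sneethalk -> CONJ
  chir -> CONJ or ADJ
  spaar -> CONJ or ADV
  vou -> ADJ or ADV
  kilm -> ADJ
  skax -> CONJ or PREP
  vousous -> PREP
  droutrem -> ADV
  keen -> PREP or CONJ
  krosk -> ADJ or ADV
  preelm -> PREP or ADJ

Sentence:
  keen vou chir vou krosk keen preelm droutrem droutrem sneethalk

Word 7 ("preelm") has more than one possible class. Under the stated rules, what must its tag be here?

Candidates per position — 1:keen {PREP,CONJ}; 2:vou {ADJ,ADV}; 3:chir {CONJ,ADJ}; 4:vou {ADJ,ADV}; 5:krosk {ADJ,ADV}; 6:keen {PREP,CONJ}; 7:preelm {PREP,ADJ}; 8:droutrem {ADV}; 9:droutrem {ADV}; 10:sneethalk {CONJ}.
Position 2: ADJ is ruled out by rule 3; that leaves ADV.
Position 3: ADJ is ruled out by rule 3; that leaves CONJ.
Position 4: ADJ is ruled out by rule 3; that leaves ADV.
Position 7: ADJ is ruled out by rule 3; that leaves PREP.
Position 5: ADV is ruled out by rule 1; that leaves ADJ.
Position 6: CONJ is ruled out by rule 3; that leaves PREP.
Position 1: PREP is ruled out by rule 2; that leaves CONJ.
So the tagging must be: CONJ ADV CONJ ADV ADJ PREP PREP ADV ADV CONJ.
Verifying each rule — rule 1 holds; rule 2 holds; rule 3 holds; rule 4 holds.

PREP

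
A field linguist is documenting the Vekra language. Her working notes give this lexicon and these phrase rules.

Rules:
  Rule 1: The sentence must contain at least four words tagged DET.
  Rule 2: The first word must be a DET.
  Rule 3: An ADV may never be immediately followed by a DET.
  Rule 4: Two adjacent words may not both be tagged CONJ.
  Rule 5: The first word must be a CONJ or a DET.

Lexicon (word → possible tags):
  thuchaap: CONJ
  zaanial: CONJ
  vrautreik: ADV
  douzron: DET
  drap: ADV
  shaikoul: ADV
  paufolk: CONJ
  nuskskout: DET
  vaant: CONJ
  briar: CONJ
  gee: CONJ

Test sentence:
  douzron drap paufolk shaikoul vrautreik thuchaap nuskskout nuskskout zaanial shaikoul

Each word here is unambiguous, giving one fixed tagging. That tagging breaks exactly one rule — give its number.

Fixed tagging: DET ADV CONJ ADV ADV CONJ DET DET CONJ ADV.
Rule check: R1 violated, R2 holds, R3 holds, R4 holds, R5 holds.
Only rule 1 fails.

1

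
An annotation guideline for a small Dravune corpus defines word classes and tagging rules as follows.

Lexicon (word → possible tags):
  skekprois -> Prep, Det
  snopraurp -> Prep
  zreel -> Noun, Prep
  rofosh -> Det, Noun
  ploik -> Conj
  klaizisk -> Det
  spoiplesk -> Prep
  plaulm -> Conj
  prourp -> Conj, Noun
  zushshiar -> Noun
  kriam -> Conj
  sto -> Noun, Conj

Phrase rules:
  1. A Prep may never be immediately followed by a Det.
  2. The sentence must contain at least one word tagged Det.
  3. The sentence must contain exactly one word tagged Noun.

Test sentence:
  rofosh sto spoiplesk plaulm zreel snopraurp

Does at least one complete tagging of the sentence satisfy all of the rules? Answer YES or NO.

YES

Candidates per position — 1:rofosh {Det,Noun}; 2:sto {Noun,Conj}; 3:spoiplesk {Prep}; 4:plaulm {Conj}; 5:zreel {Noun,Prep}; 6:snopraurp {Prep}.
One satisfying assignment: Det Noun Prep Conj Prep Prep.
Rule-by-rule: rule 1 holds; rule 2 holds; rule 3 holds.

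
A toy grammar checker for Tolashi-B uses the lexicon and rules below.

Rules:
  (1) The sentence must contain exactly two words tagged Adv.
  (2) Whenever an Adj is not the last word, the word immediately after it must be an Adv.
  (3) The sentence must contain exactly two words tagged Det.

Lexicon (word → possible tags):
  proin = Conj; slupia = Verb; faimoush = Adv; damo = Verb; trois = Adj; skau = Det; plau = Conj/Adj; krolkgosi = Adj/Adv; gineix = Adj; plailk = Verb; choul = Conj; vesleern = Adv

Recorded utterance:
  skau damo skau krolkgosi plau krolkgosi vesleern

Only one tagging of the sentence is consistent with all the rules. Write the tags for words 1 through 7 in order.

Candidates per position — 1:skau {Det}; 2:damo {Verb}; 3:skau {Det}; 4:krolkgosi {Adj,Adv}; 5:plau {Conj,Adj}; 6:krolkgosi {Adj,Adv}; 7:vesleern {Adv}.
If word 4 were Adj, no tagging could satisfy rule 2; so word 4 is Adv.
If word 6 were Adv, no tagging could satisfy rule 1; so word 6 is Adj.
If word 5 were Adj, no tagging could satisfy rule 2; so word 5 is Conj.
So the tagging must be: Det Verb Det Adv Conj Adj Adv.
Check: rule 1 ✓; rule 2 ✓; rule 3 ✓.

Det Verb Det Adv Conj Adj Adv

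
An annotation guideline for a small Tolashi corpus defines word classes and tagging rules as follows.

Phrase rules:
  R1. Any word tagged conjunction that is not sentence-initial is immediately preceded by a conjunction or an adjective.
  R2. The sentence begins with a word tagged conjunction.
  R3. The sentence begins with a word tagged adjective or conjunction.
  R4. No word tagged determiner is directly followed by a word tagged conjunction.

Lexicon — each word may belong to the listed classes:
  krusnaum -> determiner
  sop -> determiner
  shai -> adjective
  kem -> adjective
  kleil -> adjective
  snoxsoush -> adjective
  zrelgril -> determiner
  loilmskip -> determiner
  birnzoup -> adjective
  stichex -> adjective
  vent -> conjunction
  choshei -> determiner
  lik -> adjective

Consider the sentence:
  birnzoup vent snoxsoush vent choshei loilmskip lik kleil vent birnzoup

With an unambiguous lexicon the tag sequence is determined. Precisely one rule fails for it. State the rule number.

Fixed tagging: adjective conjunction adjective conjunction determiner determiner adjective adjective conjunction adjective.
Checking each rule: R1 ✓, R2 ✗, R3 ✓, R4 ✓.
Only rule 2 fails.

2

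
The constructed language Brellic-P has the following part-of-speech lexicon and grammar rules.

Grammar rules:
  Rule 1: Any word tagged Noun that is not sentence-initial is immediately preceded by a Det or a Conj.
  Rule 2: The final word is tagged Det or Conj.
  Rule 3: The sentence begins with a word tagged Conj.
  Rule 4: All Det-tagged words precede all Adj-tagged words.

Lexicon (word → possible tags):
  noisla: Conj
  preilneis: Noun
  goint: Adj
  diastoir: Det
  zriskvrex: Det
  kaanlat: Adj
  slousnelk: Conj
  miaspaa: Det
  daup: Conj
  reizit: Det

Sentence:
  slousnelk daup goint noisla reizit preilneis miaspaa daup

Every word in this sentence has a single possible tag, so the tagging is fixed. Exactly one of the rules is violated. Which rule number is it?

Fixed tagging: Conj Conj Adj Conj Det Noun Det Conj.
Rule check: R1 holds, R2 holds, R3 holds, R4 violated.
Only rule 4 fails.

4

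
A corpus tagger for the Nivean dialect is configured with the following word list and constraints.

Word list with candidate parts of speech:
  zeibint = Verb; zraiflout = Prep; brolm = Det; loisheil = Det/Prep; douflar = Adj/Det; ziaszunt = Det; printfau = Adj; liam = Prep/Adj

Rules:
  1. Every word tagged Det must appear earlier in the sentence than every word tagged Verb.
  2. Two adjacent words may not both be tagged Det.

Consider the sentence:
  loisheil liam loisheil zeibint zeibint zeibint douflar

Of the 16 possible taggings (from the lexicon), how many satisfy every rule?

8

Candidates per position — 1:loisheil {Det,Prep}; 2:liam {Prep,Adj}; 3:loisheil {Det,Prep}; 4:zeibint {Verb}; 5:zeibint {Verb}; 6:zeibint {Verb}; 7:douflar {Adj,Det}.
There are 16 candidate sequences in total.
Checking each against the rules leaves 8 sequences.
Count = 8.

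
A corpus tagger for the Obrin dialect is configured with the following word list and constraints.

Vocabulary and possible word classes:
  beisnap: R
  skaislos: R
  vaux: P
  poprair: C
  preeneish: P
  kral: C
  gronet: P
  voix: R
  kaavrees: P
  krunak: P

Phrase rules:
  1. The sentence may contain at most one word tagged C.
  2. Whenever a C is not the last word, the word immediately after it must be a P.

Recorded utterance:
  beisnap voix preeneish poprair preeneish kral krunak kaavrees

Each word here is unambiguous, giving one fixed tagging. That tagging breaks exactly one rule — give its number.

1

Fixed tagging: R R P C P C P P.
Checking each rule: R1 fail, R2 pass.
Only rule 1 fails.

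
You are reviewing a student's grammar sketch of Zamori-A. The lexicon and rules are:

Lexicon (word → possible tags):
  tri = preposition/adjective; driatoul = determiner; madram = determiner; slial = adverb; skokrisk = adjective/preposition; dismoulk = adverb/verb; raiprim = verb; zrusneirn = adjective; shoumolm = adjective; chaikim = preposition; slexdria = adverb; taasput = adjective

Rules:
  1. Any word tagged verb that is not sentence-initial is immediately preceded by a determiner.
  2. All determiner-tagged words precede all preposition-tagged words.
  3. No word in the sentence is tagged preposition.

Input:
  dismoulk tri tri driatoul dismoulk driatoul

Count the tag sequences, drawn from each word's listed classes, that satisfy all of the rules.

4

Candidates per position — 1:dismoulk {adverb,verb}; 2:tri {preposition,adjective}; 3:tri {preposition,adjective}; 4:driatoul {determiner}; 5:dismoulk {adverb,verb}; 6:driatoul {determiner}.
There are 16 candidate sequences in total.
The sequences that satisfy every rule: adverb adjective adjective determiner adverb determiner; adverb adjective adjective determiner verb determiner; verb adjective adjective determiner adverb determiner; verb adjective adjective determiner verb determiner.
Count = 4.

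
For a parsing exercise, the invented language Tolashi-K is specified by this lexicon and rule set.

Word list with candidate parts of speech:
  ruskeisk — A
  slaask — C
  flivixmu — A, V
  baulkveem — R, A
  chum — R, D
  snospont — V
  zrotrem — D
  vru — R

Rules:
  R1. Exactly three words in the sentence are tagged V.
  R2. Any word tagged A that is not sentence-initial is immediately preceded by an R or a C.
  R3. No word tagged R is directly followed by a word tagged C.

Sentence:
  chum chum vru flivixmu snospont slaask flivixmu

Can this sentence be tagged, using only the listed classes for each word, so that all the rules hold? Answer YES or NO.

Candidates per position — 1:chum {R,D}; 2:chum {R,D}; 3:vru {R}; 4:flivixmu {A,V}; 5:snospont {V}; 6:slaask {C}; 7:flivixmu {A,V}.
One satisfying assignment: D R R V V C V.
Check: rule 1 satisfied; rule 2 satisfied; rule 3 satisfied.

YES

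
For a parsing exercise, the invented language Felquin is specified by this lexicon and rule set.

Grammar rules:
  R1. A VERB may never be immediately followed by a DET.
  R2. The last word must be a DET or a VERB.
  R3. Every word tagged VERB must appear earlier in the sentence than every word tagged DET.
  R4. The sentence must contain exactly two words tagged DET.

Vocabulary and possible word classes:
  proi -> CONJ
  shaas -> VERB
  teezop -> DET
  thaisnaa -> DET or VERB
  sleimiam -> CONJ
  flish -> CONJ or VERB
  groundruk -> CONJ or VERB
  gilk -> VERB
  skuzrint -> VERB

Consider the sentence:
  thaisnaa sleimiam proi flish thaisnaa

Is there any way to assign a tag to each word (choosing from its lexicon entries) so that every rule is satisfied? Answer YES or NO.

Candidates per position — 1:thaisnaa {DET,VERB}; 2:sleimiam {CONJ}; 3:proi {CONJ}; 4:flish {CONJ,VERB}; 5:thaisnaa {DET,VERB}.
One satisfying assignment: DET CONJ CONJ CONJ DET.
Rule-by-rule: rule 1 ✓; rule 2 ✓; rule 3 ✓; rule 4 ✓.

YES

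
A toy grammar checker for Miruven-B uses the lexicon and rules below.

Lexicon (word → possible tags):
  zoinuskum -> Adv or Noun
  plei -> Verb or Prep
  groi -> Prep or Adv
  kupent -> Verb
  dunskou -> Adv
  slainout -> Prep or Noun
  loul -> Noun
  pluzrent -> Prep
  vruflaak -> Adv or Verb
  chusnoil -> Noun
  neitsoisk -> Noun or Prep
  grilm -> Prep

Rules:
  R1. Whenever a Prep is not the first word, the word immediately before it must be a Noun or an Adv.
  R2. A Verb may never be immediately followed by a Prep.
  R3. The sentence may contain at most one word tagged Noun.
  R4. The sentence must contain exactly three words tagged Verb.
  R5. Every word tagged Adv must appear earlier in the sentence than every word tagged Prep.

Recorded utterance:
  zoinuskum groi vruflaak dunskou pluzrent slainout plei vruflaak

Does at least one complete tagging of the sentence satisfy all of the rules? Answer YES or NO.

Candidates per position — 1:zoinuskum {Adv,Noun}; 2:groi {Prep,Adv}; 3:vruflaak {Adv,Verb}; 4:dunskou {Adv}; 5:pluzrent {Prep}; 6:slainout {Prep,Noun}; 7:plei {Verb,Prep}; 8:vruflaak {Adv,Verb}.
One satisfying assignment: Adv Adv Verb Adv Prep Noun Verb Verb.
Checking: rule 1 satisfied; rule 2 satisfied; rule 3 satisfied; rule 4 satisfied; rule 5 satisfied.

YES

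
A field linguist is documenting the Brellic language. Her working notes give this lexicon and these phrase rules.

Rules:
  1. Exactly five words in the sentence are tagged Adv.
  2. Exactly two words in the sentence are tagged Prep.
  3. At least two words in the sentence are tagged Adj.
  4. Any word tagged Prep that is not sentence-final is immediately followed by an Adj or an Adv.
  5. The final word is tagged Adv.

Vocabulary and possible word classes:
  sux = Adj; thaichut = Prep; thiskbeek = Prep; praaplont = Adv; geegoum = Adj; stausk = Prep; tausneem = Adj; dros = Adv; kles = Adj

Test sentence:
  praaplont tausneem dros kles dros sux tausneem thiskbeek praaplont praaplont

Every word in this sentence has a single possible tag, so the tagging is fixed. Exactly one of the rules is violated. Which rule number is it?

Fixed tagging: Adv Adj Adv Adj Adv Adj Adj Prep Adv Adv.
Rule check: R1 ok, R2 fails, R3 ok, R4 ok, R5 ok.
Only rule 2 fails.

2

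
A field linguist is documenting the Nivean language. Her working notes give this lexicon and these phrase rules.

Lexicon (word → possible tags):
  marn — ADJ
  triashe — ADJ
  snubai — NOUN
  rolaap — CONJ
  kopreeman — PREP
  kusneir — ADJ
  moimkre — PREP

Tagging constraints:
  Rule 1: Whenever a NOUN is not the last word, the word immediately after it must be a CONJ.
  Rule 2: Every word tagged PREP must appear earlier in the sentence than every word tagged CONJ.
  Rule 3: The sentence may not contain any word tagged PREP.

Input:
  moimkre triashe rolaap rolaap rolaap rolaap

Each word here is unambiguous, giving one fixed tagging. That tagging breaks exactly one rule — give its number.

Fixed tagging: PREP ADJ CONJ CONJ CONJ CONJ.
Checking each rule: R1 ✓, R2 ✓, R3 ✗.
Only rule 3 fails.

3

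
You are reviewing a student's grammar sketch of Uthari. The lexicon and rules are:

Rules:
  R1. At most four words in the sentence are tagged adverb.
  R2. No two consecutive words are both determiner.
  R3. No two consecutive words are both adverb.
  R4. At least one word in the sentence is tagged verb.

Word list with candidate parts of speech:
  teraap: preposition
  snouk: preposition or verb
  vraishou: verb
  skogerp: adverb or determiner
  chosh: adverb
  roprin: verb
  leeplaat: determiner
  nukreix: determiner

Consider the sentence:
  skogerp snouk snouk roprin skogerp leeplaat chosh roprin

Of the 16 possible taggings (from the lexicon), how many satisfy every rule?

8

Candidates per position — 1:skogerp {adverb,determiner}; 2:snouk {preposition,verb}; 3:snouk {preposition,verb}; 4:roprin {verb}; 5:skogerp {adverb,determiner}; 6:leeplaat {determiner}; 7:chosh {adverb}; 8:roprin {verb}.
There are 16 candidate sequences in total.
Checking each against the rules leaves 8 sequences.
Count = 8.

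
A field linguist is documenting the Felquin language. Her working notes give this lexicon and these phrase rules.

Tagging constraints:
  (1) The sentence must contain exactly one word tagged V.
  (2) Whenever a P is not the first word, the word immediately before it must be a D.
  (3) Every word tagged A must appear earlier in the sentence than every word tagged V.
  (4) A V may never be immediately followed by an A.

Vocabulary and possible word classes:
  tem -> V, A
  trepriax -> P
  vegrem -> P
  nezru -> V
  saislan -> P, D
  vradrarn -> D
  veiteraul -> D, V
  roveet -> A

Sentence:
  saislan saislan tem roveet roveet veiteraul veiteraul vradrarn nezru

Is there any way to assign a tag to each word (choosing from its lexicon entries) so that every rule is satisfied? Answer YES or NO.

YES

Candidates per position — 1:saislan {P,D}; 2:saislan {P,D}; 3:tem {V,A}; 4:roveet {A}; 5:roveet {A}; 6:veiteraul {D,V}; 7:veiteraul {D,V}; 8:vradrarn {D}; 9:nezru {V}.
One satisfying assignment: D P A A A D D D V.
Checking: rule 1 satisfied; rule 2 satisfied; rule 3 satisfied; rule 4 satisfied.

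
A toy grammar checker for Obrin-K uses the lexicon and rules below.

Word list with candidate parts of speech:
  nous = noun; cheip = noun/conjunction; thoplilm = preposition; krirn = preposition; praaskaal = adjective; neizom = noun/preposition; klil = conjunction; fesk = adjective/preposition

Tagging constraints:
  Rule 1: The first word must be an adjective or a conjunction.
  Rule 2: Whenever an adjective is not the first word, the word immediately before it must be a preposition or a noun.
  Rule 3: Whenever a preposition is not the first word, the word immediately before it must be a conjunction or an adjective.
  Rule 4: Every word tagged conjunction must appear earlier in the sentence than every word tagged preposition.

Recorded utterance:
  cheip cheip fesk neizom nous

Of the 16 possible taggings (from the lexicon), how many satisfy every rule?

Candidates per position — 1:cheip {noun,conjunction}; 2:cheip {noun,conjunction}; 3:fesk {adjective,preposition}; 4:neizom {noun,preposition}; 5:nous {noun}.
There are 16 candidate sequences in total.
The sequences that satisfy every rule: conjunction noun adjective noun noun; conjunction noun adjective preposition noun; conjunction conjunction preposition noun noun.
Count = 3.

3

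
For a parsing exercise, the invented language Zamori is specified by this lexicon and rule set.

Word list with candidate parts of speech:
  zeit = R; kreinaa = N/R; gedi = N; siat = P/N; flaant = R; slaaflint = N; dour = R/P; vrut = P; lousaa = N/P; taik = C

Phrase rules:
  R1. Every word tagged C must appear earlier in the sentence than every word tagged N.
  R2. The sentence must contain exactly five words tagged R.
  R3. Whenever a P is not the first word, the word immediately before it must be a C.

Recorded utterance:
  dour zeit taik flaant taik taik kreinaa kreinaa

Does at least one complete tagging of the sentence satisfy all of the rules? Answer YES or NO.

Candidates per position — 1:dour {R,P}; 2:zeit {R}; 3:taik {C}; 4:flaant {R}; 5:taik {C}; 6:taik {C}; 7:kreinaa {N,R}; 8:kreinaa {N,R}.
One satisfying assignment: R R C R C C R R.
Rule-by-rule: rule 1 ok; rule 2 ok; rule 3 ok.

YES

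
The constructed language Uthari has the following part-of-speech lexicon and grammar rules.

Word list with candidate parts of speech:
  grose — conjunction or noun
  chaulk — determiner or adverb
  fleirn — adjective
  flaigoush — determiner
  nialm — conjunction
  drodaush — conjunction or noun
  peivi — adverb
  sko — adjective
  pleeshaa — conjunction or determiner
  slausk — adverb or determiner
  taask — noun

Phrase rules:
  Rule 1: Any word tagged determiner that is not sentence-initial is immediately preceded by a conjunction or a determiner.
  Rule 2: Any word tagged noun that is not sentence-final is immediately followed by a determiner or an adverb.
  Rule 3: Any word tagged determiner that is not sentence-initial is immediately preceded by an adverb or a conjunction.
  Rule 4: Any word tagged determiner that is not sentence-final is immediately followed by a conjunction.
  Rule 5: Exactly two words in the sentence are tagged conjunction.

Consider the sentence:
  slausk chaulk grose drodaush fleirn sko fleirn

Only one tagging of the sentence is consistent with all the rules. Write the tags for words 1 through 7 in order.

Candidates per position — 1:slausk {adverb,determiner}; 2:chaulk {determiner,adverb}; 3:grose {conjunction,noun}; 4:drodaush {conjunction,noun}; 5:fleirn {adjective}; 6:sko {adjective}; 7:fleirn {adjective}.
Position 1: determiner is ruled out by rule 4; that leaves adverb.
Position 2: determiner is ruled out by rule 1; that leaves adverb.
Position 3: noun is ruled out by rule 2; that leaves conjunction.
Position 4: noun is ruled out by rule 2; that leaves conjunction.
That leaves exactly one tagging: adverb adverb conjunction conjunction adjective adjective adjective.
Rule-by-rule: rule 1 ✓; rule 2 ✓; rule 3 ✓; rule 4 ✓; rule 5 ✓.

adverb adverb conjunction conjunction adjective adjective adjective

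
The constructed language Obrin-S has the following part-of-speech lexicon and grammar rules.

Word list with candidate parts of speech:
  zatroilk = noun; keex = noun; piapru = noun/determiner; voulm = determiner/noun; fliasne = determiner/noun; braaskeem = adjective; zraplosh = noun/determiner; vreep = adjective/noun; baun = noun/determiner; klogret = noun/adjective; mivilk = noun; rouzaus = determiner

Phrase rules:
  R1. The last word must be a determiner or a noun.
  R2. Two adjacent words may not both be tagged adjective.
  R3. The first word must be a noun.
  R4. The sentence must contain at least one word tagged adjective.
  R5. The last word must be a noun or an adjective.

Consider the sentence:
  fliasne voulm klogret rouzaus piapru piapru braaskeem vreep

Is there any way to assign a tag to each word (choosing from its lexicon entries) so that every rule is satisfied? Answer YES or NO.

YES

Candidates per position — 1:fliasne {determiner,noun}; 2:voulm {determiner,noun}; 3:klogret {noun,adjective}; 4:rouzaus {determiner}; 5:piapru {noun,determiner}; 6:piapru {noun,determiner}; 7:braaskeem {adjective}; 8:vreep {adjective,noun}.
One satisfying assignment: noun determiner noun determiner noun noun adjective noun.
Rule-by-rule: rule 1 ✓; rule 2 ✓; rule 3 ✓; rule 4 ✓; rule 5 ✓.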